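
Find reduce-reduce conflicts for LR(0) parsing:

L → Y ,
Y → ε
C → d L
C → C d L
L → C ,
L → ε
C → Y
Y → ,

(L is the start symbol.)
Yes — I0: [L → .] vs [Y → .]; I5: [L → .] vs [Y → .]; I9: [L → .] vs [Y → .]

Augment with L' → L and build the canonical LR(0) collection (I0 = CLOSURE({[L' → . L]}), then GOTO on every symbol after a dot until no new states appear). It has 11 states:
  I0: { [C → . C d L], [C → . Y], [C → . d L], [L → . C ,], [L → . Y ,], [L → .], [L' → . L], [Y → . ,], [Y → .] }  — shift, 2 reduces
  I1: { [Y → , .] }  — reduce
  I2: { [C → C . d L], [L → C . ,] }  — shift
  I3: { [L' → L .] }  — accept
  I4: { [C → Y .], [L → Y . ,] }  — shift, reduce
  I5: { [C → . C d L], [C → . Y], [C → . d L], [C → d . L], [L → . C ,], [L → . Y ,], [L → .], [Y → . ,], [Y → .] }  — shift, 2 reduces
  I6: { [C → d L .] }  — reduce
  I7: { [L → Y , .] }  — reduce
  I8: { [L → C , .] }  — reduce
  I9: { [C → . C d L], [C → . Y], [C → . d L], [C → C d . L], [L → . C ,], [L → . Y ,], [L → .], [Y → . ,], [Y → .] }  — shift, 2 reduces
  I10: { [C → C d L .] }  — reduce

I0 contains complete items [L → .], [Y → .] — reduce-reduce conflict.
I5 contains complete items [L → .], [Y → .] — reduce-reduce conflict.
I9 contains complete items [L → .], [Y → .] — reduce-reduce conflict.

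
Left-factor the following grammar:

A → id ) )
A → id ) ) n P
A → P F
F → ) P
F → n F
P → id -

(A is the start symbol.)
A → id ) ) A'
A' → ε
A' → n P
A → P F
F → ) P
F → n F
P → id -

Left-factoring transforms A → αβ₁ | αβ₂ into A → αA' and A' → β₁ | β₂
(α is the longest common prefix among the alternatives). Repeat until
no nonterminal has two alternatives with a common prefix.

Round 1: A has alternatives sharing prefix 'id ) )'. Introduce A': A → id ) ) A'
  Add: A' → ε
  Add: A' → n P

No remaining common prefixes — done.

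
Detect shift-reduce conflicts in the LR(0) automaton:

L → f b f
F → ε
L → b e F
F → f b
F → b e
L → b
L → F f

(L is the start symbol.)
A shift-reduce conflict occurs when an LR(0) state has both:
  - a complete (reduce) item [A → α .] (dot at the end), and
  - a shift item [B → β . c γ] (dot before a terminal).

Augment with L' → L and build the canonical LR(0) collection (I0 = CLOSURE({[L' → . L]}), then GOTO on every symbol after a dot until no new states appear). It has 14 states:
  I0: { [F → . b e], [F → . f b], [F → .], [L → . F f], [L → . b e F], [L → . b], [L → . f b f], [L' → . L] }  — shift, reduce
  I1: { [L → F . f] }  — shift
  I2: { [L' → L .] }  — accept
  I3: { [F → b . e], [L → b . e F], [L → b .] }  — shift, reduce
  I4: { [F → f . b], [L → f . b f] }  — shift
  I5: { [F → f b .], [L → f b . f] }  — shift, reduce
  I6: { [L → f b f .] }  — reduce
  I7: { [F → . b e], [F → . f b], [F → .], [F → b e .], [L → b e . F] }  — shift, 2 reduces
  I8: { [L → b e F .] }  — reduce
  I9: { [F → b . e] }  — shift
  I10: { [F → f . b] }  — shift
  I11: { [F → f b .] }  — reduce
  I12: { [F → b e .] }  — reduce
  I13: { [L → F f .] }  — reduce

I0 contains reduce item [F → .] and shift items [F → . b e], [F → . f b], [L → . b], [L → . b e F], [L → . f b f] — shift-reduce conflict.
I3 contains reduce item [L → b .] and shift items [F → b . e], [L → b . e F] — shift-reduce conflict.
I5 contains reduce item [F → f b .] and shift item [L → f b . f] — shift-reduce conflict.
I7 contains reduce items [F → .], [F → b e .] and shift items [F → . b e], [F → . f b] — shift-reduce conflict.

Answer: Yes — I0: [F → .] vs [F → . b e]; I3: [L → b .] vs [F → b . e]; I5: [F → f b .] vs [L → f b . f]; I7: [F → .] vs [F → . b e]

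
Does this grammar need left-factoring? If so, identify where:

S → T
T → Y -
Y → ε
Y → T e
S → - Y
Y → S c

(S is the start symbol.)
Left-factoring is needed when two productions for the same non-terminal
share a common prefix on the right-hand side.

Productions for S:
  S → T
  S → - Y
Productions for Y:
  Y → ε
  Y → T e
  Y → S c

No common prefixes found.

Answer: No, left-factoring is not needed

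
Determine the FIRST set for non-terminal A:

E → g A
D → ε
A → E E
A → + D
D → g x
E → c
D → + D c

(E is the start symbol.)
To compute FIRST(A), examine every production with A on the left-hand side, reading each right-hand side left to right until a non-nullable symbol is reached.

FIRST sets of the other non-terminals involved (by the same procedure, iterated to a fixed point):
  FIRST(E) = { 'c', 'g' }

From A → E E:
  - E is a non-terminal: add FIRST(E) \ {ε} = { 'c', 'g' }
    E is not nullable, so stop
From A → + D:
  - '+' is a terminal: add '+' and stop

Collecting: FIRST(A) = { '+', 'c', 'g' }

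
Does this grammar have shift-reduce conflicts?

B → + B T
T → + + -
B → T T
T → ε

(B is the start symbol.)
Yes — I0: [T → .] vs [B → . + B T]; I1: [T → .] vs [B → . + B T]; I3: [T → .] vs [T → . + + -]; I8: [T → .] vs [B → . + B T]; I9: [T → .] vs [T → . + + -]

A shift-reduce conflict occurs when an LR(0) state has both:
  - a complete (reduce) item [A → α .] (dot at the end), and
  - a shift item [B → β . c γ] (dot before a terminal).

Augment with B' → B and build the canonical LR(0) collection (I0 = CLOSURE({[B' → . B]}), then GOTO on every symbol after a dot until no new states appear). It has 11 states:
  I0: { [B → . + B T], [B → . T T], [B' → . B], [T → . + + -], [T → .] }  — shift, reduce
  I1: { [B → + . B T], [B → . + B T], [B → . T T], [T → + . + -], [T → . + + -], [T → .] }  — shift, reduce
  I2: { [B' → B .] }  — accept
  I3: { [B → T . T], [T → . + + -], [T → .] }  — shift, reduce
  I4: { [T → + . + -] }  — shift
  I5: { [B → T T .] }  — reduce
  I6: { [T → + + . -] }  — shift
  I7: { [T → + + - .] }  — reduce
  I8: { [B → + . B T], [B → . + B T], [B → . T T], [T → + + . -], [T → + . + -], [T → . + + -], [T → .] }  — shift, reduce
  I9: { [B → + B . T], [T → . + + -], [T → .] }  — shift, reduce
  I10: { [B → + B T .] }  — reduce

I0 contains reduce item [T → .] and shift items [B → . + B T], [T → . + + -] — shift-reduce conflict.
I1 contains reduce item [T → .] and shift items [B → . + B T], [T → . + + -], [T → + . + -] — shift-reduce conflict.
I3 contains reduce item [T → .] and shift item [T → . + + -] — shift-reduce conflict.
I8 contains reduce item [T → .] and shift items [B → . + B T], [T → . + + -], [T → + . + -], [T → + + . -] — shift-reduce conflict.
I9 contains reduce item [T → .] and shift item [T → . + + -] — shift-reduce conflict.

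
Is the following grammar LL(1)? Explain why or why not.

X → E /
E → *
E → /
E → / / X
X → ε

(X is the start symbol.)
A grammar is LL(1) if for each non-terminal N with multiple productions, the predict sets of those productions are pairwise disjoint, where PREDICT(N → α) = (FIRST(α) \ {ε}) ∪ (FOLLOW(N) if α ⇒* ε).

Relevant sets:
  FIRST(E) = { '*', '/' }
  FOLLOW(X) = { $, '/' }

For X:
  PREDICT(X → E '/') = { '*', '/' }
  PREDICT(X → ε) = { $, '/' }
For E:
  PREDICT(E → '*') = { '*' }
  PREDICT(E → '/') = { '/' }
  PREDICT(E → '/' '/' X) = { '/' }

Conflict found: Predict set conflict for X: { '/' }
The grammar is NOT LL(1).

Answer: No. Predict set conflict for X: { '/' }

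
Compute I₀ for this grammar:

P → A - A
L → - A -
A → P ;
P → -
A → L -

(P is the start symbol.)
First, augment the grammar with P' → P
I₀ = CLOSURE({ [P' → . P] }):
  [P' → . P] has the dot before P: add [P → . A - A], [P → . -]
  [P → . A - A] has the dot before A: add [A → . P ;], [A → . L -]
  [A → . L -] has the dot before L: add [L → . - A -]
No further items can be added.

I₀ = { [A → . L -], [A → . P ;], [L → . - A -], [P → . -], [P → . A - A], [P' → . P] }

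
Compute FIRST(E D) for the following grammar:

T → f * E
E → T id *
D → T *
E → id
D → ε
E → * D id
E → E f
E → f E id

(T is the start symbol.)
FIRST sets of the non-terminals involved (from the grammar, by fixed-point iteration):
  FIRST(E) = { '*', 'f', 'id' }

To compute FIRST(E D), process the symbols left to right:
Symbol E is a non-terminal. Add FIRST(E) \ {ε} = { '*', 'f', 'id' }
E is not nullable (ε ∉ FIRST(E)), so stop here.
FIRST(E D) = { '*', 'f', 'id' }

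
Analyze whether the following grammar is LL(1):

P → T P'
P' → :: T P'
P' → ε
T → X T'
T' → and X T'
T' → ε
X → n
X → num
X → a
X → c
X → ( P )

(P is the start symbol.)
Relevant sets:
  FOLLOW(P') = { $, ')' }
  FOLLOW(T') = { $, ')', '::' }

For P':
  PREDICT(P' → :: T P') = { '::' }
  PREDICT(P' → ε) = { $, ')' }
For T':
  PREDICT(T' → and X T') = { 'and' }
  PREDICT(T' → ε) = { $, ')', '::' }
For X:
  PREDICT(X → n) = { 'n' }
  PREDICT(X → num) = { 'num' }
  PREDICT(X → a) = { 'a' }
  PREDICT(X → c) = { 'c' }
  PREDICT(X → '(' P ')') = { '(' }
P, T have a single production, so nothing to check there.

All predict sets are disjoint. The grammar IS LL(1).

Answer: Yes, the grammar is LL(1).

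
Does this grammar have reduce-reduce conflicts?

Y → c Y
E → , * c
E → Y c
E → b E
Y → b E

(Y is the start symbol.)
Yes — I9: [E → b E .] vs [Y → b E .]

Augment with Y' → Y and build the canonical LR(0) collection (I0 = CLOSURE({[Y' → . Y]}), then GOTO on every symbol after a dot until no new states appear). It has 13 states:
  I0: { [Y → . b E], [Y → . c Y], [Y' → . Y] }  — shift
  I1: { [Y' → Y .] }  — accept
  I2: { [E → . , * c], [E → . Y c], [E → . b E], [Y → . b E], [Y → . c Y], [Y → b . E] }  — shift
  I3: { [Y → . b E], [Y → . c Y], [Y → c . Y] }  — shift
  I4: { [Y → c Y .] }  — reduce
  I5: { [E → , . * c] }  — shift
  I6: { [Y → b E .] }  — reduce
  I7: { [E → Y . c] }  — shift
  I8: { [E → . , * c], [E → . Y c], [E → . b E], [E → b . E], [Y → . b E], [Y → . c Y], [Y → b . E] }  — shift
  I9: { [E → b E .], [Y → b E .] }  — 2 reduces
  I10: { [E → Y c .] }  — reduce
  I11: { [E → , * . c] }  — shift
  I12: { [E → , * c .] }  — reduce

I9 contains complete items [E → b E .], [Y → b E .] — reduce-reduce conflict.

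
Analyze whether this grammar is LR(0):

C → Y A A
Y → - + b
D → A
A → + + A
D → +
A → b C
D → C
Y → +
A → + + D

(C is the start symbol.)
A grammar is LR(0) if no state in the canonical LR(0) collection has:
  - both a shift item (dot before a terminal) and a complete item (shift-reduce conflict), or
  - two or more complete items (reduce-reduce conflict; the accept item [C' → C .] counts as a complete item here).

Augment with C' → C and build the canonical LR(0) collection (I0 = CLOSURE({[C' → . C]}), then GOTO on every symbol after a dot until no new states appear). It has 17 states:
  I0: { [C → . Y A A], [C' → . C], [Y → . +], [Y → . - + b] }  — shift
  I1: { [Y → + .] }  — reduce
  I2: { [Y → - . + b] }  — shift
  I3: { [C' → C .] }  — accept
  I4: { [A → . + + A], [A → . + + D], [A → . b C], [C → Y . A A] }  — shift
  I5: { [A → + . + A], [A → + . + D] }  — shift
  I6: { [A → . + + A], [A → . + + D], [A → . b C], [C → Y A . A] }  — shift
  I7: { [A → b . C], [C → . Y A A], [Y → . +], [Y → . - + b] }  — shift
  I8: { [A → b C .] }  — reduce
  I9: { [C → Y A A .] }  — reduce
  I10: { [A → + + . A], [A → + + . D], [A → . + + A], [A → . + + D], [A → . b C], [C → . Y A A], [D → . +], [D → . A], [D → . C], [Y → . +], [Y → . - + b] }  — shift
  I11: { [A → + . + A], [A → + . + D], [D → + .], [Y → + .] }  — shift, 2 reduces
  I12: { [A → + + A .], [D → A .] }  — 2 reduces
  I13: { [D → C .] }  — reduce
  I14: { [A → + + D .] }  — reduce
  I15: { [Y → - + . b] }  — shift
  I16: { [Y → - + b .] }  — reduce

Conflict in state I11:
  Shift-reduce conflict between [D → + .] and [A → + . + A]
So the grammar is NOT LR(0).

Answer: No. Shift-reduce conflict between [D → + .] and [A → + . + A]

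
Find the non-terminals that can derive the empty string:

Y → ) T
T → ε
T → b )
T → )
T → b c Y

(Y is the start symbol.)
{ 'T' }

ε-productions: T → ε
So T is immediately nullable.
No further non-terminal can be added: every production for the remaining non-terminals contains a terminal or a non-nullable non-terminal.
Nullable = { 'T' }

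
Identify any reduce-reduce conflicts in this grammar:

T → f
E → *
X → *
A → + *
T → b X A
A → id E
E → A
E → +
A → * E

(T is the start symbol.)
No reduce-reduce conflicts

Augment with T' → T and build the canonical LR(0) collection (I0 = CLOSURE({[T' → . T]}), then GOTO on every symbol after a dot until no new states appear). It has 16 states:
  I0: { [T → . b X A], [T → . f], [T' → . T] }  — shift
  I1: { [T' → T .] }  — accept
  I2: { [T → b . X A], [X → . *] }  — shift
  I3: { [T → f .] }  — reduce
  I4: { [X → * .] }  — reduce
  I5: { [A → . * E], [A → . + *], [A → . id E], [T → b X . A] }  — shift
  I6: { [A → * . E], [A → . * E], [A → . + *], [A → . id E], [E → . *], [E → . +], [E → . A] }  — shift
  I7: { [A → + . *] }  — shift
  I8: { [T → b X A .] }  — reduce
  I9: { [A → . * E], [A → . + *], [A → . id E], [A → id . E], [E → . *], [E → . +], [E → . A] }  — shift
  I10: { [A → * . E], [A → . * E], [A → . + *], [A → . id E], [E → * .], [E → . *], [E → . +], [E → . A] }  — shift, reduce
  I11: { [A → + . *], [E → + .] }  — shift, reduce
  I12: { [E → A .] }  — reduce
  I13: { [A → id E .] }  — reduce
  I14: { [A → + * .] }  — reduce
  I15: { [A → * E .] }  — reduce

No state contains more than one complete item.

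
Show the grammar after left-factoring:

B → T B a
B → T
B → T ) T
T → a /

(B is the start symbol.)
B → T B'
B' → B a
B' → ε
B' → ) T
T → a /

Left-factoring transforms A → αβ₁ | αβ₂ into A → αA' and A' → β₁ | β₂
(α is the longest common prefix among the alternatives). Repeat until
no nonterminal has two alternatives with a common prefix.

Round 1: B has alternatives sharing prefix 'T'. Introduce B': B → T B'
  Add: B' → B a
  Add: B' → ε
  Add: B' → ) T

No remaining common prefixes — done.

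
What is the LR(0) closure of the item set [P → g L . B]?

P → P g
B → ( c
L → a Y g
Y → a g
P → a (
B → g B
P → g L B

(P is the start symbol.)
{ [B → . ( c], [B → . g B], [P → g L . B] }

Start with: [P → g L . B]
  [P → g L . B] has the dot before B: add [B → . ( c], [B → . g B]
No further items can be added.

CLOSURE = { [B → . ( c], [B → . g B], [P → g L . B] }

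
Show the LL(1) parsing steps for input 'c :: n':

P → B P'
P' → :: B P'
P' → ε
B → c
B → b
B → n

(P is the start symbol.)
Stack is shown with the top on the left.

Stack      Input     Action
---------------------------
P $        c :: n $  output P → B P'
B P' $     c :: n $  output B → c
c P' $     c :: n $  match 'c'
P' $       :: n $    output P' → :: B P'
:: B P' $  :: n $    match '::'
B P' $     n $       output B → n
n P' $     n $       match 'n'
P' $       $         output P' → ε
$          $         accept

The string is accepted.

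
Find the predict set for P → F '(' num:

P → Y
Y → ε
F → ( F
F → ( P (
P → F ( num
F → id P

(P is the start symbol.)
PREDICT(P → F '(' num) = (FIRST(RHS) \ {ε}) ∪ (FOLLOW(P) if ε ∈ FIRST(RHS), i.e. RHS ⇒* ε)
FIRST(F) = { '(', 'id' }
FIRST(F '(' num) = { '(', 'id' }
ε ∉ FIRST(F '(' num), so FOLLOW(P) is not added.
PREDICT(P → F '(' num) = { '(', 'id' }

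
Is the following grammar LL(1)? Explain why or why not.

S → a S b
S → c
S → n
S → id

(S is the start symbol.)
Yes, the grammar is LL(1).

A grammar is LL(1) if for each non-terminal N with multiple productions, the predict sets of those productions are pairwise disjoint, where PREDICT(N → α) = (FIRST(α) \ {ε}) ∪ (FOLLOW(N) if α ⇒* ε).

For S:
  PREDICT(S → a S b) = { 'a' }
  PREDICT(S → c) = { 'c' }
  PREDICT(S → n) = { 'n' }
  PREDICT(S → id) = { 'id' }

All predict sets are disjoint. The grammar IS LL(1).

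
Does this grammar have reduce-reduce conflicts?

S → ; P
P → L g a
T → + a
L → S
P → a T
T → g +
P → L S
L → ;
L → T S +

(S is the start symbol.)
A reduce-reduce conflict occurs when an LR(0) state has two complete items [A → α .] and [B → β .] — both call for a reduction, and with no lookahead the parser cannot choose between them.

Augment with S' → S and build the canonical LR(0) collection (I0 = CLOSURE({[S' → . S]}), then GOTO on every symbol after a dot until no new states appear). It has 19 states:
  I0: { [S → . ; P], [S' → . S] }  — shift
  I1: { [L → . ;], [L → . S], [L → . T S +], [P → . L S], [P → . L g a], [P → . a T], [S → . ; P], [S → ; . P], [T → . + a], [T → . g +] }  — shift
  I2: { [S' → S .] }  — accept
  I3: { [T → + . a] }  — shift
  I4: { [L → . ;], [L → . S], [L → . T S +], [L → ; .], [P → . L S], [P → . L g a], [P → . a T], [S → . ; P], [S → ; . P], [T → . + a], [T → . g +] }  — shift, reduce
  I5: { [P → L . S], [P → L . g a], [S → . ; P] }  — shift
  I6: { [S → ; P .] }  — reduce
  I7: { [L → S .] }  — reduce
  I8: { [L → T . S +], [S → . ; P] }  — shift
  I9: { [P → a . T], [T → . + a], [T → . g +] }  — shift
  I10: { [T → g . +] }  — shift
  I11: { [T → g + .] }  — reduce
  I12: { [P → a T .] }  — reduce
  I13: { [L → T S . +] }  — shift
  I14: { [L → T S + .] }  — reduce
  I15: { [P → L S .] }  — reduce
  I16: { [P → L g . a] }  — shift
  I17: { [P → L g a .] }  — reduce
  I18: { [T → + a .] }  — reduce

No state contains more than one complete item.

Answer: No reduce-reduce conflicts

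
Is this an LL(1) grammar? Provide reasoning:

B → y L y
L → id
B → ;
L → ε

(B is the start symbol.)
A grammar is LL(1) if for each non-terminal N with multiple productions, the predict sets of those productions are pairwise disjoint, where PREDICT(N → α) = (FIRST(α) \ {ε}) ∪ (FOLLOW(N) if α ⇒* ε).

Relevant sets:
  FOLLOW(L) = { 'y' }

For B:
  PREDICT(B → y L y) = { 'y' }
  PREDICT(B → ';') = { ';' }
For L:
  PREDICT(L → id) = { 'id' }
  PREDICT(L → ε) = { 'y' }

All predict sets are disjoint. The grammar IS LL(1).

Answer: Yes, the grammar is LL(1).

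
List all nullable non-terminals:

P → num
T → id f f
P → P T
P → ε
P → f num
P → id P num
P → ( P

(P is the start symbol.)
ε-productions: P → ε
So P is immediately nullable.
No further non-terminal can be added: every production for the remaining non-terminals contains a terminal or a non-nullable non-terminal.
Nullable = { 'P' }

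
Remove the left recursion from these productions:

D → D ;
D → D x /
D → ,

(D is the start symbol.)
D → , D'
D' → ; D'
D' → x / D'
D' → ε

D is directly left-recursive. The standard transformation for
  A → A α₁ | ... | A α_m | β₁ | ... | β_n
is
  A  → β₁ A' | ... | β_n A'
  A' → α₁ A' | ... | α_m A' | ε

D → , becomes D → , D'
D → D ; becomes D' → ; D'
D → D x / becomes D' → x / D'
Add D' → ε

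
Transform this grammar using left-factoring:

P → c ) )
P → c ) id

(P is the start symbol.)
P → c ) P'
P' → )
P' → id

Left-factoring transforms A → αβ₁ | αβ₂ into A → αA' and A' → β₁ | β₂
(α is the longest common prefix among the alternatives). Repeat until
no nonterminal has two alternatives with a common prefix.

Round 1: P has alternatives sharing prefix 'c )'. Introduce P': P → c ) P'
  Add: P' → )
  Add: P' → id

No remaining common prefixes — done.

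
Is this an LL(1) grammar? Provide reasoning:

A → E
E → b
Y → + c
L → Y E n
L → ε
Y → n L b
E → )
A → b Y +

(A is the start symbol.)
A grammar is LL(1) if for each non-terminal N with multiple productions, the predict sets of those productions are pairwise disjoint, where PREDICT(N → α) = (FIRST(α) \ {ε}) ∪ (FOLLOW(N) if α ⇒* ε).

Relevant sets:
  FIRST(E) = { ')', 'b' }
  FIRST(Y) = { '+', 'n' }
  FOLLOW(L) = { 'b' }

For A:
  PREDICT(A → E) = { ')', 'b' }
  PREDICT(A → b Y '+') = { 'b' }
For E:
  PREDICT(E → b) = { 'b' }
  PREDICT(E → ')') = { ')' }
For Y:
  PREDICT(Y → '+' c) = { '+' }
  PREDICT(Y → n L b) = { 'n' }
For L:
  PREDICT(L → Y E n) = { '+', 'n' }
  PREDICT(L → ε) = { 'b' }

Conflict found: Predict set conflict for A: { 'b' }
The grammar is NOT LL(1).

Answer: No. Predict set conflict for A: { 'b' }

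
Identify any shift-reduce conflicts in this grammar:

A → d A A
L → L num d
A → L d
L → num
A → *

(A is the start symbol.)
No shift-reduce conflicts

A shift-reduce conflict occurs when an LR(0) state has both:
  - a complete (reduce) item [A → α .] (dot at the end), and
  - a shift item [B → β . c γ] (dot before a terminal).

Augment with A' → A and build the canonical LR(0) collection (I0 = CLOSURE({[A' → . A]}), then GOTO on every symbol after a dot until no new states appear). It has 11 states:
  I0: { [A → . *], [A → . L d], [A → . d A A], [A' → . A], [L → . L num d], [L → . num] }  — shift
  I1: { [A → * .] }  — reduce
  I2: { [A' → A .] }  — accept
  I3: { [A → L . d], [L → L . num d] }  — shift
  I4: { [A → . *], [A → . L d], [A → . d A A], [A → d . A A], [L → . L num d], [L → . num] }  — shift
  I5: { [L → num .] }  — reduce
  I6: { [A → . *], [A → . L d], [A → . d A A], [A → d A . A], [L → . L num d], [L → . num] }  — shift
  I7: { [A → d A A .] }  — reduce
  I8: { [A → L d .] }  — reduce
  I9: { [L → L num . d] }  — shift
  I10: { [L → L num d .] }  — reduce

No state contains both a complete item and a shift item.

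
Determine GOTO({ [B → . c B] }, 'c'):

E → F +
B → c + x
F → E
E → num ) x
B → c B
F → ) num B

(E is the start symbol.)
{ [B → . c + x], [B → . c B], [B → c . B] }

GOTO(I, 'c') = CLOSURE({ [A → αX.β] : [A → α.Xβ] ∈ I, X = 'c' })

Items with dot before 'c', with the dot advanced:
  [B → . c B] → [B → c . B]
Closure of the advanced items:
  [B → c . B] has the dot before B: add [B → . c + x], [B → . c B]

GOTO = { [B → . c + x], [B → . c B], [B → c . B] }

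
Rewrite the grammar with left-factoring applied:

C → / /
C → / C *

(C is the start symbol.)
C → / C'
C' → /
C' → C *

Left-factoring transforms A → αβ₁ | αβ₂ into A → αA' and A' → β₁ | β₂
(α is the longest common prefix among the alternatives). Repeat until
no nonterminal has two alternatives with a common prefix.

Round 1: C has alternatives sharing prefix '/'. Introduce C': C → / C'
  Add: C' → /
  Add: C' → C *

No remaining common prefixes — done.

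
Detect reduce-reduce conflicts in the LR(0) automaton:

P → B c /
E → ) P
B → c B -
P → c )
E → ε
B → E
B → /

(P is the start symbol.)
Augment with P' → P and build the canonical LR(0) collection (I0 = CLOSURE({[P' → . P]}), then GOTO on every symbol after a dot until no new states appear). It has 14 states:
  I0: { [B → . /], [B → . E], [B → . c B -], [E → . ) P], [E → .], [P → . B c /], [P → . c )], [P' → . P] }  — shift, reduce
  I1: { [B → . /], [B → . E], [B → . c B -], [E → ) . P], [E → . ) P], [E → .], [P → . B c /], [P → . c )] }  — shift, reduce
  I2: { [B → / .] }  — reduce
  I3: { [P → B . c /] }  — shift
  I4: { [B → E .] }  — reduce
  I5: { [P' → P .] }  — accept
  I6: { [B → . /], [B → . E], [B → . c B -], [B → c . B -], [E → . ) P], [E → .], [P → c . )] }  — shift, reduce
  I7: { [B → . /], [B → . E], [B → . c B -], [E → ) . P], [E → . ) P], [E → .], [P → . B c /], [P → . c )], [P → c ) .] }  — shift, 2 reduces
  I8: { [B → c B . -] }  — shift
  I9: { [B → . /], [B → . E], [B → . c B -], [B → c . B -], [E → . ) P], [E → .] }  — shift, reduce
  I10: { [B → c B - .] }  — reduce
  I11: { [E → ) P .] }  — reduce
  I12: { [P → B c . /] }  — shift
  I13: { [P → B c / .] }  — reduce

I7 contains complete items [E → .], [P → c ) .] — reduce-reduce conflict.

Answer: Yes — I7: [E → .] vs [P → c ) .]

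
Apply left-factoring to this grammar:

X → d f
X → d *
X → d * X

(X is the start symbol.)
Left-factoring transforms A → αβ₁ | αβ₂ into A → αA' and A' → β₁ | β₂
(α is the longest common prefix among the alternatives). Repeat until
no nonterminal has two alternatives with a common prefix.

Round 1: X has alternatives sharing prefix 'd'. Introduce X': X → d X'
  Add: X' → f
  Add: X' → *
  Add: X' → * X

Round 2: X' has alternatives sharing prefix '*'. Introduce X'': X' → * X''
  Add: X'' → ε
  Add: X'' → X

No remaining common prefixes — done.

Resulting grammar:
X → d X'
X' → f
X' → * X''
X'' → ε
X'' → X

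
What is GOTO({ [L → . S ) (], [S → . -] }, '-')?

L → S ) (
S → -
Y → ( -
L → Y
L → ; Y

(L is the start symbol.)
{ [S → - .] }

GOTO(I, '-') = CLOSURE({ [A → αX.β] : [A → α.Xβ] ∈ I, X = '-' })

Items with dot before '-', with the dot advanced:
  [S → . -] → [S → - .]
Closure adds nothing (no advanced item has the dot before a non-terminal).

GOTO = { [S → - .] }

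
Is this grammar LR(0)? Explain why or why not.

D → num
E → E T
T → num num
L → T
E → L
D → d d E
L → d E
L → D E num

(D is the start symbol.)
A grammar is LR(0) if no state in the canonical LR(0) collection has:
  - both a shift item (dot before a terminal) and a complete item (shift-reduce conflict), or
  - two or more complete items (reduce-reduce conflict; the accept item [D' → D .] counts as a complete item here).

Augment with D' → D and build the canonical LR(0) collection (I0 = CLOSURE({[D' → . D]}), then GOTO on every symbol after a dot until no new states appear). It has 19 states:
  I0: { [D → . d d E], [D → . num], [D' → . D] }  — shift
  I1: { [D' → D .] }  — accept
  I2: { [D → d . d E] }  — shift
  I3: { [D → num .] }  — reduce
  I4: { [D → . d d E], [D → . num], [D → d d . E], [E → . E T], [E → . L], [L → . D E num], [L → . T], [L → . d E], [T → . num num] }  — shift
  I5: { [D → . d d E], [D → . num], [E → . E T], [E → . L], [L → . D E num], [L → . T], [L → . d E], [L → D . E num], [T → . num num] }  — shift
  I6: { [D → d d E .], [E → E . T], [T → . num num] }  — shift, reduce
  I7: { [E → L .] }  — reduce
  I8: { [L → T .] }  — reduce
  I9: { [D → . d d E], [D → . num], [D → d . d E], [E → . E T], [E → . L], [L → . D E num], [L → . T], [L → . d E], [L → d . E], [T → . num num] }  — shift
  I10: { [D → num .], [T → num . num] }  — shift, reduce
  I11: { [T → num num .] }  — reduce
  I12: { [E → E . T], [L → d E .], [T → . num num] }  — shift, reduce
  I13: { [D → . d d E], [D → . num], [D → d . d E], [D → d d . E], [E → . E T], [E → . L], [L → . D E num], [L → . T], [L → . d E], [L → d . E], [T → . num num] }  — shift
  I14: { [D → d d E .], [E → E . T], [L → d E .], [T → . num num] }  — shift, 2 reduces
  I15: { [E → E T .] }  — reduce
  I16: { [T → num . num] }  — shift
  I17: { [E → E . T], [L → D E . num], [T → . num num] }  — shift
  I18: { [L → D E num .], [T → num . num] }  — shift, reduce

Conflict in state I6:
  Shift-reduce conflict between [D → d d E .] and [T → . num num]
So the grammar is NOT LR(0).

Answer: No. Shift-reduce conflict between [D → d d E .] and [T → . num num]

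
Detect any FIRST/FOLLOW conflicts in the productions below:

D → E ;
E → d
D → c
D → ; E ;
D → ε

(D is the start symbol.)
No FIRST/FOLLOW conflicts.

Nullable non-terminals: D.
FIRST sets used below: FIRST(E) = { 'd' }

D: nullable alternative(s) D → ε; FOLLOW(D) = { $ }
  D → E ;: FIRST \ {ε} = { 'd' } — disjoint from FOLLOW(D)
  D → c: FIRST \ {ε} = { 'c' } — disjoint from FOLLOW(D)
  D → ; E ;: FIRST \ {ε} = { ';' } — disjoint from FOLLOW(D)
  D → ε: FIRST \ {ε} = { } — this is the only nullable alternative, skip

E has no nullable alternative, so no FIRST/FOLLOW check is needed there.

No FIRST/FOLLOW conflicts found.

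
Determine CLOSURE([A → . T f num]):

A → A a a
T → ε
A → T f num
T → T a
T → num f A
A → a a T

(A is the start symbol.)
Start with: [A → . T f num]
  [A → . T f num] has the dot before T: add [T → .], [T → . T a], [T → . num f A]
No further items can be added.

CLOSURE = { [A → . T f num], [T → . T a], [T → . num f A], [T → .] }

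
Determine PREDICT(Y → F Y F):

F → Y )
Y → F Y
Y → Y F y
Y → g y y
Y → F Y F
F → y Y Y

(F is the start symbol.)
{ 'g', 'y' }

PREDICT(Y → F Y F) = (FIRST(RHS) \ {ε}) ∪ (FOLLOW(Y) if ε ∈ FIRST(RHS), i.e. RHS ⇒* ε)
FIRST(F) = { 'g', 'y' }
FIRST(F Y F) = { 'g', 'y' }
ε ∉ FIRST(F Y F), so FOLLOW(Y) is not added.
PREDICT(Y → F Y F) = { 'g', 'y' }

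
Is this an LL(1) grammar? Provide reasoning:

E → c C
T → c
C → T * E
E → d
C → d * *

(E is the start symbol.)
Yes, the grammar is LL(1).

A grammar is LL(1) if for each non-terminal N with multiple productions, the predict sets of those productions are pairwise disjoint, where PREDICT(N → α) = (FIRST(α) \ {ε}) ∪ (FOLLOW(N) if α ⇒* ε).

Relevant sets:
  FIRST(T) = { 'c' }

For E:
  PREDICT(E → c C) = { 'c' }
  PREDICT(E → d) = { 'd' }
For C:
  PREDICT(C → T '*' E) = { 'c' }
  PREDICT(C → d '*' '*') = { 'd' }
T has a single production, so nothing to check there.

All predict sets are disjoint. The grammar IS LL(1).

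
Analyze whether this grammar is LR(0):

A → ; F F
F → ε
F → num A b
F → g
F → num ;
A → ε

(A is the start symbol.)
A grammar is LR(0) if no state in the canonical LR(0) collection has:
  - both a shift item (dot before a terminal) and a complete item (shift-reduce conflict), or
  - two or more complete items (reduce-reduce conflict; the accept item [A' → A .] counts as a complete item here).

Augment with A' → A and build the canonical LR(0) collection (I0 = CLOSURE({[A' → . A]}), then GOTO on every symbol after a dot until no new states appear). It has 10 states:
  I0: { [A → . ; F F], [A → .], [A' → . A] }  — shift, reduce
  I1: { [A → ; . F F], [F → . g], [F → . num ;], [F → . num A b], [F → .] }  — shift, reduce
  I2: { [A' → A .] }  — accept
  I3: { [A → ; F . F], [F → . g], [F → . num ;], [F → . num A b], [F → .] }  — shift, reduce
  I4: { [F → g .] }  — reduce
  I5: { [A → . ; F F], [A → .], [F → num . ;], [F → num . A b] }  — shift, reduce
  I6: { [A → ; . F F], [F → . g], [F → . num ;], [F → . num A b], [F → .], [F → num ; .] }  — shift, 2 reduces
  I7: { [F → num A . b] }  — shift
  I8: { [F → num A b .] }  — reduce
  I9: { [A → ; F F .] }  — reduce

Conflict in state I0:
  Shift-reduce conflict between [A → .] and [A → . ; F F]
So the grammar is NOT LR(0).

Answer: No. Shift-reduce conflict between [A → .] and [A → . ; F F]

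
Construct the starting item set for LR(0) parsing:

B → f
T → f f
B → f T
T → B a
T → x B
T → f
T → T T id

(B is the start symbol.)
{ [B → . f T], [B → . f], [B' → . B] }

First, augment the grammar with B' → B
I₀ = CLOSURE({ [B' → . B] }):
  [B' → . B] has the dot before B: add [B → . f], [B → . f T]
No further items can be added.

I₀ = { [B → . f T], [B → . f], [B' → . B] }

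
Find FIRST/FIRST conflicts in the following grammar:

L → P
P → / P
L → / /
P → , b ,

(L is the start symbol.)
Yes. L → P / L → '/' '/' on { '/' }

A FIRST/FIRST conflict occurs when two productions N → α and N → β for the same non-terminal have FIRST(α) ∩ FIRST(β) ≠ ∅ (with ε ∈ FIRST of a nullable right-hand side, so two nullable alternatives also conflict).

FIRST sets of the non-terminals at (or reachable through a nullable prefix from) the front of some alternative:
  FIRST(P) = { ',', '/' }

Productions for L:
  L → P: FIRST = { ',', '/' }
  L → / /: FIRST = { '/' }
Productions for P:
  P → / P: FIRST = { '/' }
  P → , b ,: FIRST = { ',' }

Conflict for L: L → P and L → / /
  Overlap: { '/' }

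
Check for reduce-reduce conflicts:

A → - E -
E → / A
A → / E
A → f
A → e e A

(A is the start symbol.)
No reduce-reduce conflicts

A reduce-reduce conflict occurs when an LR(0) state has two complete items [A → α .] and [B → β .] — both call for a reduction, and with no lookahead the parser cannot choose between them.

Augment with A' → A and build the canonical LR(0) collection (I0 = CLOSURE({[A' → . A]}), then GOTO on every symbol after a dot until no new states appear). It has 13 states:
  I0: { [A → . - E -], [A → . / E], [A → . e e A], [A → . f], [A' → . A] }  — shift
  I1: { [A → - . E -], [E → . / A] }  — shift
  I2: { [A → / . E], [E → . / A] }  — shift
  I3: { [A' → A .] }  — accept
  I4: { [A → e . e A] }  — shift
  I5: { [A → f .] }  — reduce
  I6: { [A → . - E -], [A → . / E], [A → . e e A], [A → . f], [A → e e . A] }  — shift
  I7: { [A → e e A .] }  — reduce
  I8: { [A → . - E -], [A → . / E], [A → . e e A], [A → . f], [E → / . A] }  — shift
  I9: { [A → / E .] }  — reduce
  I10: { [E → / A .] }  — reduce
  I11: { [A → - E . -] }  — shift
  I12: { [A → - E - .] }  — reduce

No state contains more than one complete item.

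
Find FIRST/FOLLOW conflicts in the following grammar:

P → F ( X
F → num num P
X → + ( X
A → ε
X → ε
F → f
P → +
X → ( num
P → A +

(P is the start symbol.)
Yes. X → '(' num with FOLLOW(X) on { '(' }

Nullable non-terminals: A, X.
A has a nullable alternative but only one production, so nothing to check.

X: nullable alternative(s) X → ε; FOLLOW(X) = { $, '(' }
  X → + ( X: FIRST \ {ε} = { '+' } — disjoint from FOLLOW(X)
  X → ε: FIRST \ {ε} = { } — this is the only nullable alternative, skip
  X → ( num: FIRST \ {ε} = { '(' } — overlaps FOLLOW(X) on { '(' }: CONFLICT

F, P have no nullable alternative, so no FIRST/FOLLOW check is needed there.

So the grammar has 1 FIRST/FOLLOW conflict (marked CONFLICT above).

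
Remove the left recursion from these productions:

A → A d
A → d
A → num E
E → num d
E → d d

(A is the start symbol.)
A → d A'
A → num E A'
A' → d A'
A' → ε
E → num d
E → d d

A is directly left-recursive. The standard transformation for
  A → A α₁ | ... | A α_m | β₁ | ... | β_n
is
  A  → β₁ A' | ... | β_n A'
  A' → α₁ A' | ... | α_m A' | ε

A → d becomes A → d A'
A → num E becomes A → num E A'
A → A d becomes A' → d A'
Add A' → ε

Productions for other non-terminals are unchanged:
  E → num d
  E → d d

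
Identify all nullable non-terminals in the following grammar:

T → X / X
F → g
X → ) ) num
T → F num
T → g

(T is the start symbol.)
None

There are no ε-productions, so no non-terminal can derive ε.
No non-terminals are nullable.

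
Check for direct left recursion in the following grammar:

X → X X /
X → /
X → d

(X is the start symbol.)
Yes, X is left-recursive

Direct left recursion occurs when N → N α for some non-terminal N (the right-hand side begins with the left-hand side itself).

X → X X /: LEFT RECURSIVE (starts with X)
X → /: starts with '/'
X → d: starts with d

The grammar has direct left recursion on: X.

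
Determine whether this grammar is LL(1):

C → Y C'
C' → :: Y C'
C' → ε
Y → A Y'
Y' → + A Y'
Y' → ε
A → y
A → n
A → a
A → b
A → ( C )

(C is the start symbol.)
A grammar is LL(1) if for each non-terminal N with multiple productions, the predict sets of those productions are pairwise disjoint, where PREDICT(N → α) = (FIRST(α) \ {ε}) ∪ (FOLLOW(N) if α ⇒* ε).

Relevant sets:
  FOLLOW(C') = { $, ')' }
  FOLLOW(Y') = { $, ')', '::' }

For C':
  PREDICT(C' → :: Y C') = { '::' }
  PREDICT(C' → ε) = { $, ')' }
For Y':
  PREDICT(Y' → '+' A Y') = { '+' }
  PREDICT(Y' → ε) = { $, ')', '::' }
For A:
  PREDICT(A → y) = { 'y' }
  PREDICT(A → n) = { 'n' }
  PREDICT(A → a) = { 'a' }
  PREDICT(A → b) = { 'b' }
  PREDICT(A → '(' C ')') = { '(' }
C, Y have a single production, so nothing to check there.

All predict sets are disjoint. The grammar IS LL(1).

Answer: Yes, the grammar is LL(1).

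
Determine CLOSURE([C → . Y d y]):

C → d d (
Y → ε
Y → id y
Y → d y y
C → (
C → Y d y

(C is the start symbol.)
{ [C → . Y d y], [Y → . d y y], [Y → . id y], [Y → .] }

To compute CLOSURE, for each item [A → α.Bβ] where B is a non-terminal, add [B → .γ] for all productions B → γ; repeat for the newly added items until nothing changes.

Start with: [C → . Y d y]
  [C → . Y d y] has the dot before Y: add [Y → .], [Y → . id y], [Y → . d y y]
No further items can be added.

CLOSURE = { [C → . Y d y], [Y → . d y y], [Y → . id y], [Y → .] }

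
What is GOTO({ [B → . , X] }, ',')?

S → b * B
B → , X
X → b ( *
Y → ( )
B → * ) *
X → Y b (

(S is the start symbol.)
GOTO(I, ',') = CLOSURE({ [A → αX.β] : [A → α.Xβ] ∈ I, X = ',' })

Items with dot before ',', with the dot advanced:
  [B → . , X] → [B → , . X]
Closure of the advanced items:
  [B → , . X] has the dot before X: add [X → . b ( *], [X → . Y b (]
  [X → . Y b (] has the dot before Y: add [Y → . ( )]

GOTO = { [B → , . X], [X → . Y b (], [X → . b ( *], [Y → . ( )] }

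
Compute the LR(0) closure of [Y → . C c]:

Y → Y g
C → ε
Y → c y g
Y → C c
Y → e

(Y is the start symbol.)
Start with: [Y → . C c]
  [Y → . C c] has the dot before C: add [C → .]
No further items can be added.

CLOSURE = { [C → .], [Y → . C c] }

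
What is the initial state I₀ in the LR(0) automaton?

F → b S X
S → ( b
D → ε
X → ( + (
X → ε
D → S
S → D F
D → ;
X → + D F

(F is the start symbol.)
First, augment the grammar with F' → F
I₀ = CLOSURE({ [F' → . F] }):
  [F' → . F] has the dot before F: add [F → . b S X]
No further items can be added.

I₀ = { [F → . b S X], [F' → . F] }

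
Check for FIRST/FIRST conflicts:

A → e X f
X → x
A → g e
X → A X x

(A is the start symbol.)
No FIRST/FIRST conflicts.

FIRST sets of the non-terminals at (or reachable through a nullable prefix from) the front of some alternative:
  FIRST(A) = { 'e', 'g' }

Productions for A:
  A → e X f: FIRST = { 'e' }
  A → g e: FIRST = { 'g' }
Productions for X:
  X → x: FIRST = { 'x' }
  X → A X x: FIRST = { 'e', 'g' }

All alternatives of each non-terminal have pairwise disjoint FIRST sets.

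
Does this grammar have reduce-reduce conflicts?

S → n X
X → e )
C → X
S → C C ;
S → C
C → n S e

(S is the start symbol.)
Augment with S' → S and build the canonical LR(0) collection (I0 = CLOSURE({[S' → . S]}), then GOTO on every symbol after a dot until no new states appear). It has 13 states:
  I0: { [C → . X], [C → . n S e], [S → . C C ;], [S → . C], [S → . n X], [S' → . S], [X → . e )] }  — shift
  I1: { [C → . X], [C → . n S e], [S → C . C ;], [S → C .], [X → . e )] }  — shift, reduce
  I2: { [S' → S .] }  — accept
  I3: { [C → X .] }  — reduce
  I4: { [X → e . )] }  — shift
  I5: { [C → . X], [C → . n S e], [C → n . S e], [S → . C C ;], [S → . C], [S → . n X], [S → n . X], [X → . e )] }  — shift
  I6: { [C → n S . e] }  — shift
  I7: { [C → X .], [S → n X .] }  — 2 reduces
  I8: { [C → n S e .] }  — reduce
  I9: { [X → e ) .] }  — reduce
  I10: { [S → C C . ;] }  — shift
  I11: { [C → . X], [C → . n S e], [C → n . S e], [S → . C C ;], [S → . C], [S → . n X], [X → . e )] }  — shift
  I12: { [S → C C ; .] }  — reduce

I7 contains complete items [C → X .], [S → n X .] — reduce-reduce conflict.

Answer: Yes — I7: [C → X .] vs [S → n X .]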